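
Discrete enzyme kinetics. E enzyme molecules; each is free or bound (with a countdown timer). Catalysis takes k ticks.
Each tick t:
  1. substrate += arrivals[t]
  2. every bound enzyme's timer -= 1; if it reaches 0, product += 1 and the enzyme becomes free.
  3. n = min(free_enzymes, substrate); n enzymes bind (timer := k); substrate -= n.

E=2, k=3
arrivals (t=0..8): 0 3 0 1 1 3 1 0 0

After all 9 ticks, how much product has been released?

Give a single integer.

t=0: arr=0 -> substrate=0 bound=0 product=0
t=1: arr=3 -> substrate=1 bound=2 product=0
t=2: arr=0 -> substrate=1 bound=2 product=0
t=3: arr=1 -> substrate=2 bound=2 product=0
t=4: arr=1 -> substrate=1 bound=2 product=2
t=5: arr=3 -> substrate=4 bound=2 product=2
t=6: arr=1 -> substrate=5 bound=2 product=2
t=7: arr=0 -> substrate=3 bound=2 product=4
t=8: arr=0 -> substrate=3 bound=2 product=4

Answer: 4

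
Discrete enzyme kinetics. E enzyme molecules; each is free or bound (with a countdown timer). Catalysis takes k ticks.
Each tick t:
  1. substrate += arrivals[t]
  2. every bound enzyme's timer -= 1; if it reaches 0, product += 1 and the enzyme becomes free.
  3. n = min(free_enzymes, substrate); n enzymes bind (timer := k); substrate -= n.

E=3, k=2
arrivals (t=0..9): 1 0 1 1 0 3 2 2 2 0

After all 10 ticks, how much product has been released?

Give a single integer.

t=0: arr=1 -> substrate=0 bound=1 product=0
t=1: arr=0 -> substrate=0 bound=1 product=0
t=2: arr=1 -> substrate=0 bound=1 product=1
t=3: arr=1 -> substrate=0 bound=2 product=1
t=4: arr=0 -> substrate=0 bound=1 product=2
t=5: arr=3 -> substrate=0 bound=3 product=3
t=6: arr=2 -> substrate=2 bound=3 product=3
t=7: arr=2 -> substrate=1 bound=3 product=6
t=8: arr=2 -> substrate=3 bound=3 product=6
t=9: arr=0 -> substrate=0 bound=3 product=9

Answer: 9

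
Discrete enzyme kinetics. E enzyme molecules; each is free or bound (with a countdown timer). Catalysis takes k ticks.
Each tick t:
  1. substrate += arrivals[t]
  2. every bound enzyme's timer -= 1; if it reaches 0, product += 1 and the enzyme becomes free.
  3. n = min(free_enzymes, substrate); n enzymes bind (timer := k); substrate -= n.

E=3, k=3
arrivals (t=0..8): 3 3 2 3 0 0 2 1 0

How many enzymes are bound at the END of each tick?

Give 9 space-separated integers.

t=0: arr=3 -> substrate=0 bound=3 product=0
t=1: arr=3 -> substrate=3 bound=3 product=0
t=2: arr=2 -> substrate=5 bound=3 product=0
t=3: arr=3 -> substrate=5 bound=3 product=3
t=4: arr=0 -> substrate=5 bound=3 product=3
t=5: arr=0 -> substrate=5 bound=3 product=3
t=6: arr=2 -> substrate=4 bound=3 product=6
t=7: arr=1 -> substrate=5 bound=3 product=6
t=8: arr=0 -> substrate=5 bound=3 product=6

Answer: 3 3 3 3 3 3 3 3 3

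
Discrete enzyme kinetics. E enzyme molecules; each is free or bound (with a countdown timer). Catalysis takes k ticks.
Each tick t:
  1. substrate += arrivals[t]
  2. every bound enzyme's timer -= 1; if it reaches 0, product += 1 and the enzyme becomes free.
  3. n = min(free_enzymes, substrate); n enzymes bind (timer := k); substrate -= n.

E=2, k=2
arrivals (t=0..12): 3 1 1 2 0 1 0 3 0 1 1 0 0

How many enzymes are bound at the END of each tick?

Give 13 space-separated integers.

t=0: arr=3 -> substrate=1 bound=2 product=0
t=1: arr=1 -> substrate=2 bound=2 product=0
t=2: arr=1 -> substrate=1 bound=2 product=2
t=3: arr=2 -> substrate=3 bound=2 product=2
t=4: arr=0 -> substrate=1 bound=2 product=4
t=5: arr=1 -> substrate=2 bound=2 product=4
t=6: arr=0 -> substrate=0 bound=2 product=6
t=7: arr=3 -> substrate=3 bound=2 product=6
t=8: arr=0 -> substrate=1 bound=2 product=8
t=9: arr=1 -> substrate=2 bound=2 product=8
t=10: arr=1 -> substrate=1 bound=2 product=10
t=11: arr=0 -> substrate=1 bound=2 product=10
t=12: arr=0 -> substrate=0 bound=1 product=12

Answer: 2 2 2 2 2 2 2 2 2 2 2 2 1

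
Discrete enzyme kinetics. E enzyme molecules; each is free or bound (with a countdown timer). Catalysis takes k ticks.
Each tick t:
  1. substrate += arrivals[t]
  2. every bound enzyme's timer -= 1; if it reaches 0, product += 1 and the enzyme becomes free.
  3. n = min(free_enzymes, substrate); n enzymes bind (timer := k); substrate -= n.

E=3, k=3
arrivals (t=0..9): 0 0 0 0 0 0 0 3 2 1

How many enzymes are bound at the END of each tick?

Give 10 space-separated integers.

t=0: arr=0 -> substrate=0 bound=0 product=0
t=1: arr=0 -> substrate=0 bound=0 product=0
t=2: arr=0 -> substrate=0 bound=0 product=0
t=3: arr=0 -> substrate=0 bound=0 product=0
t=4: arr=0 -> substrate=0 bound=0 product=0
t=5: arr=0 -> substrate=0 bound=0 product=0
t=6: arr=0 -> substrate=0 bound=0 product=0
t=7: arr=3 -> substrate=0 bound=3 product=0
t=8: arr=2 -> substrate=2 bound=3 product=0
t=9: arr=1 -> substrate=3 bound=3 product=0

Answer: 0 0 0 0 0 0 0 3 3 3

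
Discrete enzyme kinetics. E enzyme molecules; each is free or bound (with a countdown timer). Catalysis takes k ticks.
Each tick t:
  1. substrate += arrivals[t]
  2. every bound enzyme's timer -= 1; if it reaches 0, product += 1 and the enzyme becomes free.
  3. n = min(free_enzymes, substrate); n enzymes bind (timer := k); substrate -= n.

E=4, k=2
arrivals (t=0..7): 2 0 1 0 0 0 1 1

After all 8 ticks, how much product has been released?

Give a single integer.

t=0: arr=2 -> substrate=0 bound=2 product=0
t=1: arr=0 -> substrate=0 bound=2 product=0
t=2: arr=1 -> substrate=0 bound=1 product=2
t=3: arr=0 -> substrate=0 bound=1 product=2
t=4: arr=0 -> substrate=0 bound=0 product=3
t=5: arr=0 -> substrate=0 bound=0 product=3
t=6: arr=1 -> substrate=0 bound=1 product=3
t=7: arr=1 -> substrate=0 bound=2 product=3

Answer: 3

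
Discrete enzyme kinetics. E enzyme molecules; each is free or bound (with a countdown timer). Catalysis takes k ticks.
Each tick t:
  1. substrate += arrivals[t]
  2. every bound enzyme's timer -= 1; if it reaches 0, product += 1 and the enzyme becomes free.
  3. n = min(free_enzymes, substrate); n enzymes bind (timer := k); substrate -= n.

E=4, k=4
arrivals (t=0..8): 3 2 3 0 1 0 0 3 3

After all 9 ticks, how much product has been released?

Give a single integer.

t=0: arr=3 -> substrate=0 bound=3 product=0
t=1: arr=2 -> substrate=1 bound=4 product=0
t=2: arr=3 -> substrate=4 bound=4 product=0
t=3: arr=0 -> substrate=4 bound=4 product=0
t=4: arr=1 -> substrate=2 bound=4 product=3
t=5: arr=0 -> substrate=1 bound=4 product=4
t=6: arr=0 -> substrate=1 bound=4 product=4
t=7: arr=3 -> substrate=4 bound=4 product=4
t=8: arr=3 -> substrate=4 bound=4 product=7

Answer: 7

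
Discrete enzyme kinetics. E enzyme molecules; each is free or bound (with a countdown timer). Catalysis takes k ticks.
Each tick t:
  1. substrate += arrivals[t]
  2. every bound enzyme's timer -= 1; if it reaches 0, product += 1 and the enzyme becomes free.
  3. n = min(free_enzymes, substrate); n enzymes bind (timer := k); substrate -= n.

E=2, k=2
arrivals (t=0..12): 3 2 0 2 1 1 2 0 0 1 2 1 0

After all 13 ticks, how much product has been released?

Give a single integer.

Answer: 12

Derivation:
t=0: arr=3 -> substrate=1 bound=2 product=0
t=1: arr=2 -> substrate=3 bound=2 product=0
t=2: arr=0 -> substrate=1 bound=2 product=2
t=3: arr=2 -> substrate=3 bound=2 product=2
t=4: arr=1 -> substrate=2 bound=2 product=4
t=5: arr=1 -> substrate=3 bound=2 product=4
t=6: arr=2 -> substrate=3 bound=2 product=6
t=7: arr=0 -> substrate=3 bound=2 product=6
t=8: arr=0 -> substrate=1 bound=2 product=8
t=9: arr=1 -> substrate=2 bound=2 product=8
t=10: arr=2 -> substrate=2 bound=2 product=10
t=11: arr=1 -> substrate=3 bound=2 product=10
t=12: arr=0 -> substrate=1 bound=2 product=12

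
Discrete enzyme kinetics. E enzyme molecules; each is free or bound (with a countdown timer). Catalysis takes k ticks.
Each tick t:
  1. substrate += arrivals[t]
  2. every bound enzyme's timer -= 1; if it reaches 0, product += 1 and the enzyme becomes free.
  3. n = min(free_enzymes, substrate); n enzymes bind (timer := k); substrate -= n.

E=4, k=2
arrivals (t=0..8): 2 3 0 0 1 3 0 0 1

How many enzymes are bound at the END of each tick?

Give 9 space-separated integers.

t=0: arr=2 -> substrate=0 bound=2 product=0
t=1: arr=3 -> substrate=1 bound=4 product=0
t=2: arr=0 -> substrate=0 bound=3 product=2
t=3: arr=0 -> substrate=0 bound=1 product=4
t=4: arr=1 -> substrate=0 bound=1 product=5
t=5: arr=3 -> substrate=0 bound=4 product=5
t=6: arr=0 -> substrate=0 bound=3 product=6
t=7: arr=0 -> substrate=0 bound=0 product=9
t=8: arr=1 -> substrate=0 bound=1 product=9

Answer: 2 4 3 1 1 4 3 0 1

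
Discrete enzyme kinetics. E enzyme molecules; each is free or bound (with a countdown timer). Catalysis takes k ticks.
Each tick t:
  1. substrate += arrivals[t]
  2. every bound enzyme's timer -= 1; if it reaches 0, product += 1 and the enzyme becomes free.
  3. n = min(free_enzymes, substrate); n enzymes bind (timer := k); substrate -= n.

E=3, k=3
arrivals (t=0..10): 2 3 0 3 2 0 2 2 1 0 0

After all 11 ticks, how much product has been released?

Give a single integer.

Answer: 9

Derivation:
t=0: arr=2 -> substrate=0 bound=2 product=0
t=1: arr=3 -> substrate=2 bound=3 product=0
t=2: arr=0 -> substrate=2 bound=3 product=0
t=3: arr=3 -> substrate=3 bound=3 product=2
t=4: arr=2 -> substrate=4 bound=3 product=3
t=5: arr=0 -> substrate=4 bound=3 product=3
t=6: arr=2 -> substrate=4 bound=3 product=5
t=7: arr=2 -> substrate=5 bound=3 product=6
t=8: arr=1 -> substrate=6 bound=3 product=6
t=9: arr=0 -> substrate=4 bound=3 product=8
t=10: arr=0 -> substrate=3 bound=3 product=9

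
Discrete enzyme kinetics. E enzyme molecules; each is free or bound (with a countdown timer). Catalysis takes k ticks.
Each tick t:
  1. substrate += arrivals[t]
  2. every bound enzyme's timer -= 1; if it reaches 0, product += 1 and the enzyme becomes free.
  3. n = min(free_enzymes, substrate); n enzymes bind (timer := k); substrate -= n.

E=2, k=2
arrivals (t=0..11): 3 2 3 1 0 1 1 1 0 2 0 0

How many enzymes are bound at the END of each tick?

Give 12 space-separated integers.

t=0: arr=3 -> substrate=1 bound=2 product=0
t=1: arr=2 -> substrate=3 bound=2 product=0
t=2: arr=3 -> substrate=4 bound=2 product=2
t=3: arr=1 -> substrate=5 bound=2 product=2
t=4: arr=0 -> substrate=3 bound=2 product=4
t=5: arr=1 -> substrate=4 bound=2 product=4
t=6: arr=1 -> substrate=3 bound=2 product=6
t=7: arr=1 -> substrate=4 bound=2 product=6
t=8: arr=0 -> substrate=2 bound=2 product=8
t=9: arr=2 -> substrate=4 bound=2 product=8
t=10: arr=0 -> substrate=2 bound=2 product=10
t=11: arr=0 -> substrate=2 bound=2 product=10

Answer: 2 2 2 2 2 2 2 2 2 2 2 2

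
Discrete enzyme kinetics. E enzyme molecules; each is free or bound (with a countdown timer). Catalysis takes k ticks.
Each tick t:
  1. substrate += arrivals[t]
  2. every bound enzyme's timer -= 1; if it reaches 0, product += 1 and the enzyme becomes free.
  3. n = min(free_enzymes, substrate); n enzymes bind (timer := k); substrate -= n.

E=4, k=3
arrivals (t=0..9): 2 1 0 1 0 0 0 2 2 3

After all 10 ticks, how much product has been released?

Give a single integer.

t=0: arr=2 -> substrate=0 bound=2 product=0
t=1: arr=1 -> substrate=0 bound=3 product=0
t=2: arr=0 -> substrate=0 bound=3 product=0
t=3: arr=1 -> substrate=0 bound=2 product=2
t=4: arr=0 -> substrate=0 bound=1 product=3
t=5: arr=0 -> substrate=0 bound=1 product=3
t=6: arr=0 -> substrate=0 bound=0 product=4
t=7: arr=2 -> substrate=0 bound=2 product=4
t=8: arr=2 -> substrate=0 bound=4 product=4
t=9: arr=3 -> substrate=3 bound=4 product=4

Answer: 4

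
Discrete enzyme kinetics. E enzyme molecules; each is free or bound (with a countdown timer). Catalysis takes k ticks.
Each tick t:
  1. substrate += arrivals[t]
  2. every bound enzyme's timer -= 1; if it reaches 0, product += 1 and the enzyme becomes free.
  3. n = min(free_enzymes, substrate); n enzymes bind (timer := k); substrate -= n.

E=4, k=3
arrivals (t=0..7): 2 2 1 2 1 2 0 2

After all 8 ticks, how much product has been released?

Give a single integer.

t=0: arr=2 -> substrate=0 bound=2 product=0
t=1: arr=2 -> substrate=0 bound=4 product=0
t=2: arr=1 -> substrate=1 bound=4 product=0
t=3: arr=2 -> substrate=1 bound=4 product=2
t=4: arr=1 -> substrate=0 bound=4 product=4
t=5: arr=2 -> substrate=2 bound=4 product=4
t=6: arr=0 -> substrate=0 bound=4 product=6
t=7: arr=2 -> substrate=0 bound=4 product=8

Answer: 8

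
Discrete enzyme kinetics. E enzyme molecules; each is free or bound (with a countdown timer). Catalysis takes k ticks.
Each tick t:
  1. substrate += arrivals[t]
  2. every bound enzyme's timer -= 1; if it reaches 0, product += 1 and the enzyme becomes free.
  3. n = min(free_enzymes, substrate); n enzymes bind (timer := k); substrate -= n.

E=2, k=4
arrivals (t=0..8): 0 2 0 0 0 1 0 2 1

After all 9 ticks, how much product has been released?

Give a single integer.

Answer: 2

Derivation:
t=0: arr=0 -> substrate=0 bound=0 product=0
t=1: arr=2 -> substrate=0 bound=2 product=0
t=2: arr=0 -> substrate=0 bound=2 product=0
t=3: arr=0 -> substrate=0 bound=2 product=0
t=4: arr=0 -> substrate=0 bound=2 product=0
t=5: arr=1 -> substrate=0 bound=1 product=2
t=6: arr=0 -> substrate=0 bound=1 product=2
t=7: arr=2 -> substrate=1 bound=2 product=2
t=8: arr=1 -> substrate=2 bound=2 product=2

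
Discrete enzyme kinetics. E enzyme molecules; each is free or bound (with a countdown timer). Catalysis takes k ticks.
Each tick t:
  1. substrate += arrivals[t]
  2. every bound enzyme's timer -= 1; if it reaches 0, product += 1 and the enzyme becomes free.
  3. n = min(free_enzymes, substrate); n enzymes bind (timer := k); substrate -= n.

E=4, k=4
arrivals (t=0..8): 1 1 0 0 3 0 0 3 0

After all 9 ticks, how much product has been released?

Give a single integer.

Answer: 5

Derivation:
t=0: arr=1 -> substrate=0 bound=1 product=0
t=1: arr=1 -> substrate=0 bound=2 product=0
t=2: arr=0 -> substrate=0 bound=2 product=0
t=3: arr=0 -> substrate=0 bound=2 product=0
t=4: arr=3 -> substrate=0 bound=4 product=1
t=5: arr=0 -> substrate=0 bound=3 product=2
t=6: arr=0 -> substrate=0 bound=3 product=2
t=7: arr=3 -> substrate=2 bound=4 product=2
t=8: arr=0 -> substrate=0 bound=3 product=5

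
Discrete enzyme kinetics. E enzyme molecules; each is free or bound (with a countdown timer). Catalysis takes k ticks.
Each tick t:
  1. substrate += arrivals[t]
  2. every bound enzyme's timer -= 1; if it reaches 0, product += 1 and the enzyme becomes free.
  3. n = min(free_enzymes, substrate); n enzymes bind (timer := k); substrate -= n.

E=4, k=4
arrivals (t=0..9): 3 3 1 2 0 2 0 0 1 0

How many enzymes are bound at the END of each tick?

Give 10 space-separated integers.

t=0: arr=3 -> substrate=0 bound=3 product=0
t=1: arr=3 -> substrate=2 bound=4 product=0
t=2: arr=1 -> substrate=3 bound=4 product=0
t=3: arr=2 -> substrate=5 bound=4 product=0
t=4: arr=0 -> substrate=2 bound=4 product=3
t=5: arr=2 -> substrate=3 bound=4 product=4
t=6: arr=0 -> substrate=3 bound=4 product=4
t=7: arr=0 -> substrate=3 bound=4 product=4
t=8: arr=1 -> substrate=1 bound=4 product=7
t=9: arr=0 -> substrate=0 bound=4 product=8

Answer: 3 4 4 4 4 4 4 4 4 4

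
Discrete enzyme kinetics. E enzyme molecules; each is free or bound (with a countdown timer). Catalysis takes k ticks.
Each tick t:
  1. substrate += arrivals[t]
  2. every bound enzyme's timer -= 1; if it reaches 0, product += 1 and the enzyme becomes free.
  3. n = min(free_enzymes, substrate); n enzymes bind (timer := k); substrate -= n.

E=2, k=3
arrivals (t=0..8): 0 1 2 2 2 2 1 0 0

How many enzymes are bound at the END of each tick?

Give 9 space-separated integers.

Answer: 0 1 2 2 2 2 2 2 2

Derivation:
t=0: arr=0 -> substrate=0 bound=0 product=0
t=1: arr=1 -> substrate=0 bound=1 product=0
t=2: arr=2 -> substrate=1 bound=2 product=0
t=3: arr=2 -> substrate=3 bound=2 product=0
t=4: arr=2 -> substrate=4 bound=2 product=1
t=5: arr=2 -> substrate=5 bound=2 product=2
t=6: arr=1 -> substrate=6 bound=2 product=2
t=7: arr=0 -> substrate=5 bound=2 product=3
t=8: arr=0 -> substrate=4 bound=2 product=4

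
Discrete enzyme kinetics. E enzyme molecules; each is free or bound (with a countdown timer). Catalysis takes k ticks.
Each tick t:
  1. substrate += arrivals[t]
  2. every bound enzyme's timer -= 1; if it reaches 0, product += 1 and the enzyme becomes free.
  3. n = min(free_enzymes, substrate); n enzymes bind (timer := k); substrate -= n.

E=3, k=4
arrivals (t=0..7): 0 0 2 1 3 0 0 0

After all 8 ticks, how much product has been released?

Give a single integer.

Answer: 3

Derivation:
t=0: arr=0 -> substrate=0 bound=0 product=0
t=1: arr=0 -> substrate=0 bound=0 product=0
t=2: arr=2 -> substrate=0 bound=2 product=0
t=3: arr=1 -> substrate=0 bound=3 product=0
t=4: arr=3 -> substrate=3 bound=3 product=0
t=5: arr=0 -> substrate=3 bound=3 product=0
t=6: arr=0 -> substrate=1 bound=3 product=2
t=7: arr=0 -> substrate=0 bound=3 product=3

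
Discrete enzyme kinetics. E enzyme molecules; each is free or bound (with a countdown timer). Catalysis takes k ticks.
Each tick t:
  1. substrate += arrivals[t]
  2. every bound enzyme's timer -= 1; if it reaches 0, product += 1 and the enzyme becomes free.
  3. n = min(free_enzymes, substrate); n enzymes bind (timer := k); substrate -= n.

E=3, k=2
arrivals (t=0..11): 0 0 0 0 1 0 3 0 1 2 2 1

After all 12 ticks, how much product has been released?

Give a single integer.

Answer: 7

Derivation:
t=0: arr=0 -> substrate=0 bound=0 product=0
t=1: arr=0 -> substrate=0 bound=0 product=0
t=2: arr=0 -> substrate=0 bound=0 product=0
t=3: arr=0 -> substrate=0 bound=0 product=0
t=4: arr=1 -> substrate=0 bound=1 product=0
t=5: arr=0 -> substrate=0 bound=1 product=0
t=6: arr=3 -> substrate=0 bound=3 product=1
t=7: arr=0 -> substrate=0 bound=3 product=1
t=8: arr=1 -> substrate=0 bound=1 product=4
t=9: arr=2 -> substrate=0 bound=3 product=4
t=10: arr=2 -> substrate=1 bound=3 product=5
t=11: arr=1 -> substrate=0 bound=3 product=7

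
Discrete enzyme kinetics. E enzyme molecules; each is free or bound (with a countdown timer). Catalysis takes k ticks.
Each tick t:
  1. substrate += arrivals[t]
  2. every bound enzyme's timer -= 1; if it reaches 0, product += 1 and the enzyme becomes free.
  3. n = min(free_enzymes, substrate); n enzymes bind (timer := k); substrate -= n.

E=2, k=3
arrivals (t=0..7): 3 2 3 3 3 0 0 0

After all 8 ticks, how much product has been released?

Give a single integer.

t=0: arr=3 -> substrate=1 bound=2 product=0
t=1: arr=2 -> substrate=3 bound=2 product=0
t=2: arr=3 -> substrate=6 bound=2 product=0
t=3: arr=3 -> substrate=7 bound=2 product=2
t=4: arr=3 -> substrate=10 bound=2 product=2
t=5: arr=0 -> substrate=10 bound=2 product=2
t=6: arr=0 -> substrate=8 bound=2 product=4
t=7: arr=0 -> substrate=8 bound=2 product=4

Answer: 4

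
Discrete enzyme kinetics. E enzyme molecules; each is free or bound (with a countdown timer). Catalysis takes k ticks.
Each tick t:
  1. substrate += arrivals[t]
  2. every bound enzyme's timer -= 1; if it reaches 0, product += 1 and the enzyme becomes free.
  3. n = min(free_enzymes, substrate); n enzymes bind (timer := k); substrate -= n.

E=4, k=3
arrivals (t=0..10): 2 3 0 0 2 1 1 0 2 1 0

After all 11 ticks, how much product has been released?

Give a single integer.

Answer: 9

Derivation:
t=0: arr=2 -> substrate=0 bound=2 product=0
t=1: arr=3 -> substrate=1 bound=4 product=0
t=2: arr=0 -> substrate=1 bound=4 product=0
t=3: arr=0 -> substrate=0 bound=3 product=2
t=4: arr=2 -> substrate=0 bound=3 product=4
t=5: arr=1 -> substrate=0 bound=4 product=4
t=6: arr=1 -> substrate=0 bound=4 product=5
t=7: arr=0 -> substrate=0 bound=2 product=7
t=8: arr=2 -> substrate=0 bound=3 product=8
t=9: arr=1 -> substrate=0 bound=3 product=9
t=10: arr=0 -> substrate=0 bound=3 product=9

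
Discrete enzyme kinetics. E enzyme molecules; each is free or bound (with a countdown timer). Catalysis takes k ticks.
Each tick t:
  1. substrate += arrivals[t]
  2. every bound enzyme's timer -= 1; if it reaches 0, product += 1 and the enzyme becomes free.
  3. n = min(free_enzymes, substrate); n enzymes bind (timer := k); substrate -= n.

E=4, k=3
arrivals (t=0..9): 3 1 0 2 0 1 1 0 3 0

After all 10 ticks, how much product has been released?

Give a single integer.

t=0: arr=3 -> substrate=0 bound=3 product=0
t=1: arr=1 -> substrate=0 bound=4 product=0
t=2: arr=0 -> substrate=0 bound=4 product=0
t=3: arr=2 -> substrate=0 bound=3 product=3
t=4: arr=0 -> substrate=0 bound=2 product=4
t=5: arr=1 -> substrate=0 bound=3 product=4
t=6: arr=1 -> substrate=0 bound=2 product=6
t=7: arr=0 -> substrate=0 bound=2 product=6
t=8: arr=3 -> substrate=0 bound=4 product=7
t=9: arr=0 -> substrate=0 bound=3 product=8

Answer: 8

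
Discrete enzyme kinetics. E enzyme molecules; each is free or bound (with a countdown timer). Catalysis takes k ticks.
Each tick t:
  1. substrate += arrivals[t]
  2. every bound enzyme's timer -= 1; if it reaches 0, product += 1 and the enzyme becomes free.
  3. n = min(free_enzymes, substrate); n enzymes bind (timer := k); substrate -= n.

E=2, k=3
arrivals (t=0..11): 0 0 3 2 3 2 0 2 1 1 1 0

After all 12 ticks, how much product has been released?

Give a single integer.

t=0: arr=0 -> substrate=0 bound=0 product=0
t=1: arr=0 -> substrate=0 bound=0 product=0
t=2: arr=3 -> substrate=1 bound=2 product=0
t=3: arr=2 -> substrate=3 bound=2 product=0
t=4: arr=3 -> substrate=6 bound=2 product=0
t=5: arr=2 -> substrate=6 bound=2 product=2
t=6: arr=0 -> substrate=6 bound=2 product=2
t=7: arr=2 -> substrate=8 bound=2 product=2
t=8: arr=1 -> substrate=7 bound=2 product=4
t=9: arr=1 -> substrate=8 bound=2 product=4
t=10: arr=1 -> substrate=9 bound=2 product=4
t=11: arr=0 -> substrate=7 bound=2 product=6

Answer: 6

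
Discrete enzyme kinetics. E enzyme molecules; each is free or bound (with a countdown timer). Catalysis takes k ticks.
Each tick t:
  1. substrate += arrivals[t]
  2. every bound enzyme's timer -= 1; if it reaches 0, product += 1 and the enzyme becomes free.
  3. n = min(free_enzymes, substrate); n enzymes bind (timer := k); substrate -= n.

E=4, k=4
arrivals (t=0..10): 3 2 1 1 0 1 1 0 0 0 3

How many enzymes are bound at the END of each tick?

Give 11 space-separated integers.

t=0: arr=3 -> substrate=0 bound=3 product=0
t=1: arr=2 -> substrate=1 bound=4 product=0
t=2: arr=1 -> substrate=2 bound=4 product=0
t=3: arr=1 -> substrate=3 bound=4 product=0
t=4: arr=0 -> substrate=0 bound=4 product=3
t=5: arr=1 -> substrate=0 bound=4 product=4
t=6: arr=1 -> substrate=1 bound=4 product=4
t=7: arr=0 -> substrate=1 bound=4 product=4
t=8: arr=0 -> substrate=0 bound=2 product=7
t=9: arr=0 -> substrate=0 bound=1 product=8
t=10: arr=3 -> substrate=0 bound=4 product=8

Answer: 3 4 4 4 4 4 4 4 2 1 4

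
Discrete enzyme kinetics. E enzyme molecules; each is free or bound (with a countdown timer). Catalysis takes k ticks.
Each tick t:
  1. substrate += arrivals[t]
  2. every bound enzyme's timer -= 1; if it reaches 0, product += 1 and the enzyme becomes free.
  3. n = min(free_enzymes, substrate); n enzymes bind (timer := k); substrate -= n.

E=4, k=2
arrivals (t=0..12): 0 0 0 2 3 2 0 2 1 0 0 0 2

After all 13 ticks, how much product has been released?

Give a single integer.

t=0: arr=0 -> substrate=0 bound=0 product=0
t=1: arr=0 -> substrate=0 bound=0 product=0
t=2: arr=0 -> substrate=0 bound=0 product=0
t=3: arr=2 -> substrate=0 bound=2 product=0
t=4: arr=3 -> substrate=1 bound=4 product=0
t=5: arr=2 -> substrate=1 bound=4 product=2
t=6: arr=0 -> substrate=0 bound=3 product=4
t=7: arr=2 -> substrate=0 bound=3 product=6
t=8: arr=1 -> substrate=0 bound=3 product=7
t=9: arr=0 -> substrate=0 bound=1 product=9
t=10: arr=0 -> substrate=0 bound=0 product=10
t=11: arr=0 -> substrate=0 bound=0 product=10
t=12: arr=2 -> substrate=0 bound=2 product=10

Answer: 10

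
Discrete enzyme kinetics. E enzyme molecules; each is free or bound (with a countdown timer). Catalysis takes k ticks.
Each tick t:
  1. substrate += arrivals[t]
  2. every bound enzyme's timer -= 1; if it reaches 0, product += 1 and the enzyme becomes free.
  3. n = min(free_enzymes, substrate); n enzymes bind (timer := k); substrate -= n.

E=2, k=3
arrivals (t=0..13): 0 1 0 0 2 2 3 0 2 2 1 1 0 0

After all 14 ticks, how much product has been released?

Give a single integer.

Answer: 7

Derivation:
t=0: arr=0 -> substrate=0 bound=0 product=0
t=1: arr=1 -> substrate=0 bound=1 product=0
t=2: arr=0 -> substrate=0 bound=1 product=0
t=3: arr=0 -> substrate=0 bound=1 product=0
t=4: arr=2 -> substrate=0 bound=2 product=1
t=5: arr=2 -> substrate=2 bound=2 product=1
t=6: arr=3 -> substrate=5 bound=2 product=1
t=7: arr=0 -> substrate=3 bound=2 product=3
t=8: arr=2 -> substrate=5 bound=2 product=3
t=9: arr=2 -> substrate=7 bound=2 product=3
t=10: arr=1 -> substrate=6 bound=2 product=5
t=11: arr=1 -> substrate=7 bound=2 product=5
t=12: arr=0 -> substrate=7 bound=2 product=5
t=13: arr=0 -> substrate=5 bound=2 product=7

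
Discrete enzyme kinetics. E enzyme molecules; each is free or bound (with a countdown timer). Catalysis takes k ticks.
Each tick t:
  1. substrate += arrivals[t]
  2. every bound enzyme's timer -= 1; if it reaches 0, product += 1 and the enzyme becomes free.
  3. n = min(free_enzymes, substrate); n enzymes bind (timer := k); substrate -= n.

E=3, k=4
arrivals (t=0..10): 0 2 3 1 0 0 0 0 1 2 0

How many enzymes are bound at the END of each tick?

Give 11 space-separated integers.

t=0: arr=0 -> substrate=0 bound=0 product=0
t=1: arr=2 -> substrate=0 bound=2 product=0
t=2: arr=3 -> substrate=2 bound=3 product=0
t=3: arr=1 -> substrate=3 bound=3 product=0
t=4: arr=0 -> substrate=3 bound=3 product=0
t=5: arr=0 -> substrate=1 bound=3 product=2
t=6: arr=0 -> substrate=0 bound=3 product=3
t=7: arr=0 -> substrate=0 bound=3 product=3
t=8: arr=1 -> substrate=1 bound=3 product=3
t=9: arr=2 -> substrate=1 bound=3 product=5
t=10: arr=0 -> substrate=0 bound=3 product=6

Answer: 0 2 3 3 3 3 3 3 3 3 3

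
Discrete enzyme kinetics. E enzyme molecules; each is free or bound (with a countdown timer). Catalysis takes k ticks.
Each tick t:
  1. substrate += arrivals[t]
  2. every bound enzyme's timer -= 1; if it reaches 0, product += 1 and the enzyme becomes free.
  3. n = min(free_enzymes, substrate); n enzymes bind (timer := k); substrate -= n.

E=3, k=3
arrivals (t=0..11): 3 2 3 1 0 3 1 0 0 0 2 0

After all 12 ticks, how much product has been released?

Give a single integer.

t=0: arr=3 -> substrate=0 bound=3 product=0
t=1: arr=2 -> substrate=2 bound=3 product=0
t=2: arr=3 -> substrate=5 bound=3 product=0
t=3: arr=1 -> substrate=3 bound=3 product=3
t=4: arr=0 -> substrate=3 bound=3 product=3
t=5: arr=3 -> substrate=6 bound=3 product=3
t=6: arr=1 -> substrate=4 bound=3 product=6
t=7: arr=0 -> substrate=4 bound=3 product=6
t=8: arr=0 -> substrate=4 bound=3 product=6
t=9: arr=0 -> substrate=1 bound=3 product=9
t=10: arr=2 -> substrate=3 bound=3 product=9
t=11: arr=0 -> substrate=3 bound=3 product=9

Answer: 9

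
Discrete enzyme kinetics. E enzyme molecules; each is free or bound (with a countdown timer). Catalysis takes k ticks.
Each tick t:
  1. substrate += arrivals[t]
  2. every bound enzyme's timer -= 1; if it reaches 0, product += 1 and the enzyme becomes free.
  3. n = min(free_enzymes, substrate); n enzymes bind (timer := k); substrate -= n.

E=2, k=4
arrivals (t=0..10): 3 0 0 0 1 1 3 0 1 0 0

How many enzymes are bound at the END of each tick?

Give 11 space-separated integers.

Answer: 2 2 2 2 2 2 2 2 2 2 2

Derivation:
t=0: arr=3 -> substrate=1 bound=2 product=0
t=1: arr=0 -> substrate=1 bound=2 product=0
t=2: arr=0 -> substrate=1 bound=2 product=0
t=3: arr=0 -> substrate=1 bound=2 product=0
t=4: arr=1 -> substrate=0 bound=2 product=2
t=5: arr=1 -> substrate=1 bound=2 product=2
t=6: arr=3 -> substrate=4 bound=2 product=2
t=7: arr=0 -> substrate=4 bound=2 product=2
t=8: arr=1 -> substrate=3 bound=2 product=4
t=9: arr=0 -> substrate=3 bound=2 product=4
t=10: arr=0 -> substrate=3 bound=2 product=4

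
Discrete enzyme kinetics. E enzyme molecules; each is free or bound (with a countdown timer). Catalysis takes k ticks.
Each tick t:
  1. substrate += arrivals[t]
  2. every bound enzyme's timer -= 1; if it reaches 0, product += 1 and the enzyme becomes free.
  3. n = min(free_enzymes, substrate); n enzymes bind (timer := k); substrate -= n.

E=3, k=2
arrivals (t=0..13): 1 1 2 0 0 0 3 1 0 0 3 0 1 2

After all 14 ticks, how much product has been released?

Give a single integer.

Answer: 11

Derivation:
t=0: arr=1 -> substrate=0 bound=1 product=0
t=1: arr=1 -> substrate=0 bound=2 product=0
t=2: arr=2 -> substrate=0 bound=3 product=1
t=3: arr=0 -> substrate=0 bound=2 product=2
t=4: arr=0 -> substrate=0 bound=0 product=4
t=5: arr=0 -> substrate=0 bound=0 product=4
t=6: arr=3 -> substrate=0 bound=3 product=4
t=7: arr=1 -> substrate=1 bound=3 product=4
t=8: arr=0 -> substrate=0 bound=1 product=7
t=9: arr=0 -> substrate=0 bound=1 product=7
t=10: arr=3 -> substrate=0 bound=3 product=8
t=11: arr=0 -> substrate=0 bound=3 product=8
t=12: arr=1 -> substrate=0 bound=1 product=11
t=13: arr=2 -> substrate=0 bound=3 product=11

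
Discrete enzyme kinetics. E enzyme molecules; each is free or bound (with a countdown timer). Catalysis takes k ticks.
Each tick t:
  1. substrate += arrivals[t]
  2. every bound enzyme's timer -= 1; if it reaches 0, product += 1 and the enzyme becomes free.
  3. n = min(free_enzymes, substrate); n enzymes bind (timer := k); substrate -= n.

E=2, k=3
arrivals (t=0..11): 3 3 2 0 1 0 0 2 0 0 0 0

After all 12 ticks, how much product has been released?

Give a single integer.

t=0: arr=3 -> substrate=1 bound=2 product=0
t=1: arr=3 -> substrate=4 bound=2 product=0
t=2: arr=2 -> substrate=6 bound=2 product=0
t=3: arr=0 -> substrate=4 bound=2 product=2
t=4: arr=1 -> substrate=5 bound=2 product=2
t=5: arr=0 -> substrate=5 bound=2 product=2
t=6: arr=0 -> substrate=3 bound=2 product=4
t=7: arr=2 -> substrate=5 bound=2 product=4
t=8: arr=0 -> substrate=5 bound=2 product=4
t=9: arr=0 -> substrate=3 bound=2 product=6
t=10: arr=0 -> substrate=3 bound=2 product=6
t=11: arr=0 -> substrate=3 bound=2 product=6

Answer: 6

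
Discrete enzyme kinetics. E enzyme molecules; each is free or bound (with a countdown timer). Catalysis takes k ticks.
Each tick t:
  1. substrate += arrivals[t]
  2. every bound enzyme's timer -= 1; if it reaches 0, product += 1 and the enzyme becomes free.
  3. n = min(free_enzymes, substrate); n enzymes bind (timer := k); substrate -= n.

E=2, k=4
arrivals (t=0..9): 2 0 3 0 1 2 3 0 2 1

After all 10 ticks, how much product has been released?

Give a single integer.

Answer: 4

Derivation:
t=0: arr=2 -> substrate=0 bound=2 product=0
t=1: arr=0 -> substrate=0 bound=2 product=0
t=2: arr=3 -> substrate=3 bound=2 product=0
t=3: arr=0 -> substrate=3 bound=2 product=0
t=4: arr=1 -> substrate=2 bound=2 product=2
t=5: arr=2 -> substrate=4 bound=2 product=2
t=6: arr=3 -> substrate=7 bound=2 product=2
t=7: arr=0 -> substrate=7 bound=2 product=2
t=8: arr=2 -> substrate=7 bound=2 product=4
t=9: arr=1 -> substrate=8 bound=2 product=4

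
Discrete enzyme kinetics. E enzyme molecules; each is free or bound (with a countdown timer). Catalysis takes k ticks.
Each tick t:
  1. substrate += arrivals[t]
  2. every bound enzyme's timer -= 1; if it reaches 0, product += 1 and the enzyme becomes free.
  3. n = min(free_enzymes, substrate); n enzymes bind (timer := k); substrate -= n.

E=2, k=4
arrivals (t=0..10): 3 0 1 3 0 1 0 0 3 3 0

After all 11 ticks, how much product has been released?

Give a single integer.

t=0: arr=3 -> substrate=1 bound=2 product=0
t=1: arr=0 -> substrate=1 bound=2 product=0
t=2: arr=1 -> substrate=2 bound=2 product=0
t=3: arr=3 -> substrate=5 bound=2 product=0
t=4: arr=0 -> substrate=3 bound=2 product=2
t=5: arr=1 -> substrate=4 bound=2 product=2
t=6: arr=0 -> substrate=4 bound=2 product=2
t=7: arr=0 -> substrate=4 bound=2 product=2
t=8: arr=3 -> substrate=5 bound=2 product=4
t=9: arr=3 -> substrate=8 bound=2 product=4
t=10: arr=0 -> substrate=8 bound=2 product=4

Answer: 4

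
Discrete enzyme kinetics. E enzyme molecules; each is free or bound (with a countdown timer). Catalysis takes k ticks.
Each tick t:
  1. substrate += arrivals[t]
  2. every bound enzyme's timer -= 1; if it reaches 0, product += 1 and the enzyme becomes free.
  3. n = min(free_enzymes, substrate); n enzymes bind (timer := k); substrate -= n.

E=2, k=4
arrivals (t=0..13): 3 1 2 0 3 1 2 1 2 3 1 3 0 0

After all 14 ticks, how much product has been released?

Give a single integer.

Answer: 6

Derivation:
t=0: arr=3 -> substrate=1 bound=2 product=0
t=1: arr=1 -> substrate=2 bound=2 product=0
t=2: arr=2 -> substrate=4 bound=2 product=0
t=3: arr=0 -> substrate=4 bound=2 product=0
t=4: arr=3 -> substrate=5 bound=2 product=2
t=5: arr=1 -> substrate=6 bound=2 product=2
t=6: arr=2 -> substrate=8 bound=2 product=2
t=7: arr=1 -> substrate=9 bound=2 product=2
t=8: arr=2 -> substrate=9 bound=2 product=4
t=9: arr=3 -> substrate=12 bound=2 product=4
t=10: arr=1 -> substrate=13 bound=2 product=4
t=11: arr=3 -> substrate=16 bound=2 product=4
t=12: arr=0 -> substrate=14 bound=2 product=6
t=13: arr=0 -> substrate=14 bound=2 product=6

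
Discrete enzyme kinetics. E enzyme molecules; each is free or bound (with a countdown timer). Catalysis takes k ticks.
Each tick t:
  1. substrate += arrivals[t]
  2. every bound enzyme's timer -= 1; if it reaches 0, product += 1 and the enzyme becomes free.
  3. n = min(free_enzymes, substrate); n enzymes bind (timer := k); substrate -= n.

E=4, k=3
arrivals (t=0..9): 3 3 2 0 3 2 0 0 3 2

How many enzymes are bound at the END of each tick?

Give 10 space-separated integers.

Answer: 3 4 4 4 4 4 4 4 4 4

Derivation:
t=0: arr=3 -> substrate=0 bound=3 product=0
t=1: arr=3 -> substrate=2 bound=4 product=0
t=2: arr=2 -> substrate=4 bound=4 product=0
t=3: arr=0 -> substrate=1 bound=4 product=3
t=4: arr=3 -> substrate=3 bound=4 product=4
t=5: arr=2 -> substrate=5 bound=4 product=4
t=6: arr=0 -> substrate=2 bound=4 product=7
t=7: arr=0 -> substrate=1 bound=4 product=8
t=8: arr=3 -> substrate=4 bound=4 product=8
t=9: arr=2 -> substrate=3 bound=4 product=11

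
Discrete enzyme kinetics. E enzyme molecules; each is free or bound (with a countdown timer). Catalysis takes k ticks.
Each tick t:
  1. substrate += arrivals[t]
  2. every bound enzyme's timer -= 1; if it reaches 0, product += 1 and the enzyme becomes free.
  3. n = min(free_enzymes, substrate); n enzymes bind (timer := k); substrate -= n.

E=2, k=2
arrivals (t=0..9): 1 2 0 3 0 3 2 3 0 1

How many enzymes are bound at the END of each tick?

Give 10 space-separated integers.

t=0: arr=1 -> substrate=0 bound=1 product=0
t=1: arr=2 -> substrate=1 bound=2 product=0
t=2: arr=0 -> substrate=0 bound=2 product=1
t=3: arr=3 -> substrate=2 bound=2 product=2
t=4: arr=0 -> substrate=1 bound=2 product=3
t=5: arr=3 -> substrate=3 bound=2 product=4
t=6: arr=2 -> substrate=4 bound=2 product=5
t=7: arr=3 -> substrate=6 bound=2 product=6
t=8: arr=0 -> substrate=5 bound=2 product=7
t=9: arr=1 -> substrate=5 bound=2 product=8

Answer: 1 2 2 2 2 2 2 2 2 2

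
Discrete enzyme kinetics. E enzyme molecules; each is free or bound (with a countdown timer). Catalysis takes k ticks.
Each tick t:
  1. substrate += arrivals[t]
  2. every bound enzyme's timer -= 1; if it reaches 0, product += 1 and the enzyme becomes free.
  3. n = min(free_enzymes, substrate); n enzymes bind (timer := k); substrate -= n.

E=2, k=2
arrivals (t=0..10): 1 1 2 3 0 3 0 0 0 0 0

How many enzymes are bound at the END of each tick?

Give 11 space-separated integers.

t=0: arr=1 -> substrate=0 bound=1 product=0
t=1: arr=1 -> substrate=0 bound=2 product=0
t=2: arr=2 -> substrate=1 bound=2 product=1
t=3: arr=3 -> substrate=3 bound=2 product=2
t=4: arr=0 -> substrate=2 bound=2 product=3
t=5: arr=3 -> substrate=4 bound=2 product=4
t=6: arr=0 -> substrate=3 bound=2 product=5
t=7: arr=0 -> substrate=2 bound=2 product=6
t=8: arr=0 -> substrate=1 bound=2 product=7
t=9: arr=0 -> substrate=0 bound=2 product=8
t=10: arr=0 -> substrate=0 bound=1 product=9

Answer: 1 2 2 2 2 2 2 2 2 2 1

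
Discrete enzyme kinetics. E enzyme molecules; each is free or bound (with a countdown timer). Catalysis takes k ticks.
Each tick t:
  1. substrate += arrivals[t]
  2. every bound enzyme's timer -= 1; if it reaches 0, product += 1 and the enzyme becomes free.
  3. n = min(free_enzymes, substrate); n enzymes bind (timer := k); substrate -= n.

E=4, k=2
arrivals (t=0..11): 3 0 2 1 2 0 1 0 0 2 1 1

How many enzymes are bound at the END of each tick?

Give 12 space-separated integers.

Answer: 3 3 2 3 3 2 1 1 0 2 3 2

Derivation:
t=0: arr=3 -> substrate=0 bound=3 product=0
t=1: arr=0 -> substrate=0 bound=3 product=0
t=2: arr=2 -> substrate=0 bound=2 product=3
t=3: arr=1 -> substrate=0 bound=3 product=3
t=4: arr=2 -> substrate=0 bound=3 product=5
t=5: arr=0 -> substrate=0 bound=2 product=6
t=6: arr=1 -> substrate=0 bound=1 product=8
t=7: arr=0 -> substrate=0 bound=1 product=8
t=8: arr=0 -> substrate=0 bound=0 product=9
t=9: arr=2 -> substrate=0 bound=2 product=9
t=10: arr=1 -> substrate=0 bound=3 product=9
t=11: arr=1 -> substrate=0 bound=2 product=11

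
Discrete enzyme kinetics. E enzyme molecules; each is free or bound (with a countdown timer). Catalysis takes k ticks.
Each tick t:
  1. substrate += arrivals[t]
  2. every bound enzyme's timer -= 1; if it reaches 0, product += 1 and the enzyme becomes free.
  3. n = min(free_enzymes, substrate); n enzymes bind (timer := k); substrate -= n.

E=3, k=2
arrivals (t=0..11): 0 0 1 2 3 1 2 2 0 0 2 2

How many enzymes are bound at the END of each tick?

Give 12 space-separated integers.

t=0: arr=0 -> substrate=0 bound=0 product=0
t=1: arr=0 -> substrate=0 bound=0 product=0
t=2: arr=1 -> substrate=0 bound=1 product=0
t=3: arr=2 -> substrate=0 bound=3 product=0
t=4: arr=3 -> substrate=2 bound=3 product=1
t=5: arr=1 -> substrate=1 bound=3 product=3
t=6: arr=2 -> substrate=2 bound=3 product=4
t=7: arr=2 -> substrate=2 bound=3 product=6
t=8: arr=0 -> substrate=1 bound=3 product=7
t=9: arr=0 -> substrate=0 bound=2 product=9
t=10: arr=2 -> substrate=0 bound=3 product=10
t=11: arr=2 -> substrate=1 bound=3 product=11

Answer: 0 0 1 3 3 3 3 3 3 2 3 3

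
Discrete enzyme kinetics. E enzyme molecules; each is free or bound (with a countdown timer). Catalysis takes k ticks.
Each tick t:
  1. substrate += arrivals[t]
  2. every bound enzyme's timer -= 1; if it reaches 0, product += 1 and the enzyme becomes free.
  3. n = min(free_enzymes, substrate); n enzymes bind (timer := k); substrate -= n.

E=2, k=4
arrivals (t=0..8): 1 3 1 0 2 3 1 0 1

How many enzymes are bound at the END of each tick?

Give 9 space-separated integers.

t=0: arr=1 -> substrate=0 bound=1 product=0
t=1: arr=3 -> substrate=2 bound=2 product=0
t=2: arr=1 -> substrate=3 bound=2 product=0
t=3: arr=0 -> substrate=3 bound=2 product=0
t=4: arr=2 -> substrate=4 bound=2 product=1
t=5: arr=3 -> substrate=6 bound=2 product=2
t=6: arr=1 -> substrate=7 bound=2 product=2
t=7: arr=0 -> substrate=7 bound=2 product=2
t=8: arr=1 -> substrate=7 bound=2 product=3

Answer: 1 2 2 2 2 2 2 2 2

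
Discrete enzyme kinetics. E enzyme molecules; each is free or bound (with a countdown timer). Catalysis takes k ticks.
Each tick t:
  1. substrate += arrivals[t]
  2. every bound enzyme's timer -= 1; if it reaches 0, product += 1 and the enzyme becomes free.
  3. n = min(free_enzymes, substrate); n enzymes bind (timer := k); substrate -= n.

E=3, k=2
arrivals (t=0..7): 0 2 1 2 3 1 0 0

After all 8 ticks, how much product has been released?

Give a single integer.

Answer: 8

Derivation:
t=0: arr=0 -> substrate=0 bound=0 product=0
t=1: arr=2 -> substrate=0 bound=2 product=0
t=2: arr=1 -> substrate=0 bound=3 product=0
t=3: arr=2 -> substrate=0 bound=3 product=2
t=4: arr=3 -> substrate=2 bound=3 product=3
t=5: arr=1 -> substrate=1 bound=3 product=5
t=6: arr=0 -> substrate=0 bound=3 product=6
t=7: arr=0 -> substrate=0 bound=1 product=8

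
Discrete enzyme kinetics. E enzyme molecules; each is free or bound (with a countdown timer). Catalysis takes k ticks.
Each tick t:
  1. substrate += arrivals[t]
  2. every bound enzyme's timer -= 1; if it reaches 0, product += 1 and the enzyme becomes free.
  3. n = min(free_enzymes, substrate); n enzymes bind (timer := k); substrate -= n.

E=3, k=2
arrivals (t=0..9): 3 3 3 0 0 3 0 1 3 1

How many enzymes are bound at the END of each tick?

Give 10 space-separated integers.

Answer: 3 3 3 3 3 3 3 3 3 3

Derivation:
t=0: arr=3 -> substrate=0 bound=3 product=0
t=1: arr=3 -> substrate=3 bound=3 product=0
t=2: arr=3 -> substrate=3 bound=3 product=3
t=3: arr=0 -> substrate=3 bound=3 product=3
t=4: arr=0 -> substrate=0 bound=3 product=6
t=5: arr=3 -> substrate=3 bound=3 product=6
t=6: arr=0 -> substrate=0 bound=3 product=9
t=7: arr=1 -> substrate=1 bound=3 product=9
t=8: arr=3 -> substrate=1 bound=3 product=12
t=9: arr=1 -> substrate=2 bound=3 product=12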